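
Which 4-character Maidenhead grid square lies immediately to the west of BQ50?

BQ40

Longitude square 5; −1 → 4.
The latitude characters are unchanged.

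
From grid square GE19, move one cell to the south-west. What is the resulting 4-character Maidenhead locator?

GE08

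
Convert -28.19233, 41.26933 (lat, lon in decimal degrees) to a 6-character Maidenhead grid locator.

LG01pt

Add 180° to longitude and 90° to latitude: 221.2693, 61.8077.
Field: lon ⌊221.2693/20⌋ = 11 → L; lat ⌊61.8077/10⌋ = 6 → G.
Square: lon ⌊1.2693/2⌋ = 0; lat ⌊1.8077/1⌋ = 1.
Subsquare: lon ⌊1.2693/0.0833333⌋ = 15 → p; lat ⌊0.8077/0.0416667⌋ = 19 → t.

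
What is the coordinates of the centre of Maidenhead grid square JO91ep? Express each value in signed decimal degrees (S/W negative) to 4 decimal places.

51.6458, 18.3750

Field J=9, O=14: +9·20° lon, +14·10° lat → SW at lon 0°, lat 50°.
Square 9, 1: +9·2° lon, +1·1° lat → SW at lon 18°, lat 51°.
Subsquare e=4, p=15: +4·0.0833333° lon, +15·0.0416667° lat → SW at lon 18.3333°, lat 51.625°.
Cell spans 0.0833333° lon × 0.0416667° lat. Centre is SW corner plus half of each.
latitude 51.6458, longitude 18.3750.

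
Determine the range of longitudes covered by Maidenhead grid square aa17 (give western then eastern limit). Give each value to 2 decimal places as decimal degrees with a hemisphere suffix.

178.00° W, 176.00° W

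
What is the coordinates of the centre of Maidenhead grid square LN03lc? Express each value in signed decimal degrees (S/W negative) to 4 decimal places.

Field L=11, N=13: +11·20° lon, +13·10° lat → SW at lon 40°, lat 40°.
Square 0, 3: +0·2° lon, +3·1° lat → SW at lon 40°, lat 43°.
Subsquare l=11, c=2: +11·0.0833333° lon, +2·0.0416667° lat → SW at lon 40.9167°, lat 43.0833°.
Cell spans 0.0833333° lon × 0.0416667° lat. Centre is SW corner plus half of each.
latitude 43.1042, longitude 40.9583.

43.1042, 40.9583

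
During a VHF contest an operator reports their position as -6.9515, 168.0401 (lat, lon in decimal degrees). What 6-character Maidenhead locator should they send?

RI43ab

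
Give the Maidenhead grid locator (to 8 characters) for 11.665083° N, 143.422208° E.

Shift to the Maidenhead origin (180°W, 90°S): lon 323.42221, lat 101.66508.
Field: 323.42221/20 → 16 → Q, 101.66508/10 → 10 → K; chars QK.
Square: 3.42221/2 → 1, 1.66508/1 → 1; chars 11.
Subsquare: 1.42221/0.0833333 → 17 → r, 0.66508/0.0416667 → 15 → p; chars rp.
Extended square: 0.00554/0.00833333 → 0, 0.04008/0.00416667 → 9; chars 09.

QK11rp09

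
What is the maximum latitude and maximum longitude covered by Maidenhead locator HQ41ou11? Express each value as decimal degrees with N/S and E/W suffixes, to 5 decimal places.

71.84167° N, 30.81667° W

Field H=7, Q=16: +7·20° lon, +16·10° lat → SW at lon -40°, lat 70°.
Square 4, 1: +4·2° lon, +1·1° lat → SW at lon -32°, lat 71°.
Subsquare o=14, u=20: +14·0.0833333° lon, +20·0.0416667° lat → SW at lon -30.8333°, lat 71.8333°.
Extended square 1, 1: +1·0.00833333° lon, +1·0.00416667° lat → SW at lon -30.825°, lat 71.8375°.
Cell spans 0.00833333° lon × 0.00416667° lat. NE corner is SW corner plus one full cell.
latitude 71.84167° N, longitude 30.81667° W.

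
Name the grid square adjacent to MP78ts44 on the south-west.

MP78ts33

Longitude extended square 4; −1 → 3.
Latitude extended square 4; −1 → 3.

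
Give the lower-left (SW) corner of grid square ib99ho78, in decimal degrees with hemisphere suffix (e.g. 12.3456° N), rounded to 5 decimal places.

Field I=8, B=1: +8·20° lon, +1·10° lat → SW at lon -20°, lat -80°.
Square 9, 9: +9·2° lon, +9·1° lat → SW at lon -2°, lat -71°.
Subsquare h=7, o=14: +7·0.0833333° lon, +14·0.0416667° lat → SW at lon -1.41667°, lat -70.4167°.
Extended square 7, 8: +7·0.00833333° lon, +8·0.00416667° lat → SW at lon -1.35833°, lat -70.3833°.
latitude 70.38333° S, longitude 1.35833° W.

70.38333° S, 1.35833° W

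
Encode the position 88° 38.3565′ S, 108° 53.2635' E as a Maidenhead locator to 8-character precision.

OA41ki66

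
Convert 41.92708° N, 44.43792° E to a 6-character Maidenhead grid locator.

LN21fw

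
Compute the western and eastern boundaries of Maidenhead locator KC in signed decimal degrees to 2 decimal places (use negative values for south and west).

Field K=10, C=2: +10·20° lon, +2·10° lat → SW at lon 20°, lat -70°.
Cell spans 20° lon × 10° lat.
west 20.00, east 40.00.

20.00, 40.00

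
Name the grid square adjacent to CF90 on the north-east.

Longitude square 9; +1 → 10, wraps to 0, carry into field.
Longitude field C = 2; +1 → 3 = D.
Latitude square 0; +1 → 1.

DF01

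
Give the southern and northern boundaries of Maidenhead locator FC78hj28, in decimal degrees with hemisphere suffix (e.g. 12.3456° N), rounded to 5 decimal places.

61.59167° S, 61.58750° S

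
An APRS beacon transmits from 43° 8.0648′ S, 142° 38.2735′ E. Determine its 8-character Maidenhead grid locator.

QE16hu67

Add 180° to longitude and 90° to latitude: 322.63789, 46.86559.
Field (20°×10°, letters A–R): lon ⌊322.63789/20⌋ = 16 → Q; lat ⌊46.86559/10⌋ = 4 → E.
Square (2°×1°, digits 0–9): lon ⌊2.63789/2⌋ = 1; lat ⌊6.86559/1⌋ = 6.
Subsquare (5′×2.5′, letters a–x): lon ⌊0.63789/0.0833333⌋ = 7 → h; lat ⌊0.86559/0.0416667⌋ = 20 → u.
Extended square (30″×15″, digits 0–9): lon ⌊0.05456/0.00833333⌋ = 6; lat ⌊0.03225/0.00416667⌋ = 7.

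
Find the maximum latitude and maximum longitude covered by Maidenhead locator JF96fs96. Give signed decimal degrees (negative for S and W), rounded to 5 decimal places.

-33.22083, 18.50000

Field J=9, F=5: +9·20° lon, +5·10° lat → SW at lon 0°, lat -40°.
Square 9, 6: +9·2° lon, +6·1° lat → SW at lon 18°, lat -34°.
Subsquare f=5, s=18: +5·0.0833333° lon, +18·0.0416667° lat → SW at lon 18.4167°, lat -33.25°.
Extended square 9, 6: +9·0.00833333° lon, +6·0.00416667° lat → SW at lon 18.4917°, lat -33.225°.
Cell spans 0.00833333° lon × 0.00416667° lat. NE corner is SW corner plus one full cell.
latitude -33.22083, longitude 18.50000.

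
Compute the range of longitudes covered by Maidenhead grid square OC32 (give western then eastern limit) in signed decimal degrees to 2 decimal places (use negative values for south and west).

106.00, 108.00

Field O=14, C=2: +14·20° lon, +2·10° lat → SW at lon 100°, lat -70°.
Square 3, 2: +3·2° lon, +2·1° lat → SW at lon 106°, lat -68°.
Cell spans 2° lon × 1° lat.
west 106.00, east 108.00.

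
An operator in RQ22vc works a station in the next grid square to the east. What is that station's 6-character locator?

RQ22wc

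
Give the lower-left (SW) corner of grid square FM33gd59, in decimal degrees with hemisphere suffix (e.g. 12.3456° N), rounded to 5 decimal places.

Field F=5, M=12: +5·20° lon, +12·10° lat → SW at lon -80°, lat 30°.
Square 3, 3: +3·2° lon, +3·1° lat → SW at lon -74°, lat 33°.
Subsquare g=6, d=3: +6·0.0833333° lon, +3·0.0416667° lat → SW at lon -73.5°, lat 33.125°.
Extended square 5, 9: +5·0.00833333° lon, +9·0.00416667° lat → SW at lon -73.4583°, lat 33.1625°.
latitude 33.16250° N, longitude 73.45833° W.

33.16250° N, 73.45833° W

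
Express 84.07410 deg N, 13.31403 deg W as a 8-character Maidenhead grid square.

IR34ib27

Add 180° to longitude and 90° to latitude: 166.68597, 174.07410.
Field (20°×10°, letters A–R): lon ⌊166.68597/20⌋ = 8 → I; lat ⌊174.07410/10⌋ = 17 → R.
Square (2°×1°, digits 0–9): lon ⌊6.68597/2⌋ = 3; lat ⌊4.07410/1⌋ = 4.
Subsquare (5′×2.5′, letters a–x): lon ⌊0.68597/0.0833333⌋ = 8 → i; lat ⌊0.07410/0.0416667⌋ = 1 → b.
Extended square (30″×15″, digits 0–9): lon ⌊0.01930/0.00833333⌋ = 2; lat ⌊0.03243/0.00416667⌋ = 7.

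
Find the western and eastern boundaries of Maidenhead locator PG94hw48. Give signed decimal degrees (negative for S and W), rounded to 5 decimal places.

Field P=15, G=6: +15·20° lon, +6·10° lat → SW at lon 120°, lat -30°.
Square 9, 4: +9·2° lon, +4·1° lat → SW at lon 138°, lat -26°.
Subsquare h=7, w=22: +7·0.0833333° lon, +22·0.0416667° lat → SW at lon 138.583°, lat -25.0833°.
Extended square 4, 8: +4·0.00833333° lon, +8·0.00416667° lat → SW at lon 138.617°, lat -25.05°.
Cell spans 0.00833333° lon × 0.00416667° lat.
west 138.61667, east 138.62500.

138.61667, 138.62500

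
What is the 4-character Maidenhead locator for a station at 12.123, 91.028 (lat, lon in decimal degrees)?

Offset from 180°W / 90°S: lon 271.03°, lat 102.12°.
Field: lon ⌊271.03/20⌋ = 13 → N; lat ⌊102.12/10⌋ = 10 → K.
Square: lon ⌊11.03/2⌋ = 5; lat ⌊2.12/1⌋ = 2.

NK52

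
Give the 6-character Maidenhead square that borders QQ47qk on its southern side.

QQ47qj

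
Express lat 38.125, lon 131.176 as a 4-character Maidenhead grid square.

Shift to the Maidenhead origin (180°W, 90°S): lon 311.18, lat 128.12.
Field (20°×10°, letters A–R): 311.18/20 → 15 → P, 128.12/10 → 12 → M; chars PM.
Square (2°×1°, digits 0–9): 11.18/2 → 5, 8.12/1 → 8; chars 58.

PM58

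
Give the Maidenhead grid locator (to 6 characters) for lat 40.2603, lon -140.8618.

BN90ng

Shift to the Maidenhead origin (180°W, 90°S): lon 39.1382, lat 130.2603.
Field (20°×10°, letters A–R): 39.1382/20 → 1 → B, 130.2603/10 → 13 → N; chars BN.
Square (2°×1°, digits 0–9): 19.1382/2 → 9, 0.2603/1 → 0; chars 90.
Subsquare (5′×2.5′, letters a–x): 1.1382/0.0833333 → 13 → n, 0.2603/0.0416667 → 6 → g; chars ng.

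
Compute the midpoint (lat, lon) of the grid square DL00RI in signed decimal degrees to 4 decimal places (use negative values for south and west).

20.3542, -118.5417

Field D=3, L=11: +3·20° lon, +11·10° lat → SW at lon -120°, lat 20°.
Square 0, 0: +0·2° lon, +0·1° lat → SW at lon -120°, lat 20°.
Subsquare r=17, i=8: +17·0.0833333° lon, +8·0.0416667° lat → SW at lon -118.583°, lat 20.3333°.
Cell spans 0.0833333° lon × 0.0416667° lat. Centre is SW corner plus half of each.
latitude 20.3542, longitude -118.5417.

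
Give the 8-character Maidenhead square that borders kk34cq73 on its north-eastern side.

Longitude extended square 7; +1 → 8.
Latitude extended square 3; +1 → 4.

KK34cq84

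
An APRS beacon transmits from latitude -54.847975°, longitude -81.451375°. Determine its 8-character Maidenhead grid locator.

Shift to the Maidenhead origin (180°W, 90°S): lon 98.54863, lat 35.15203.
Field: lon ⌊98.54863/20⌋ = 4 → E; lat ⌊35.15203/10⌋ = 3 → D.
Square: lon ⌊18.54863/2⌋ = 9; lat ⌊5.15203/1⌋ = 5.
Subsquare: lon ⌊0.54863/0.0833333⌋ = 6 → g; lat ⌊0.15203/0.0416667⌋ = 3 → d.
Extended square: lon ⌊0.04863/0.00833333⌋ = 5; lat ⌊0.02703/0.00416667⌋ = 6.

ED95gd56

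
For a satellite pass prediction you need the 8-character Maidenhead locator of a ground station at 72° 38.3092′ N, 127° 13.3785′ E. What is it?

PQ32op63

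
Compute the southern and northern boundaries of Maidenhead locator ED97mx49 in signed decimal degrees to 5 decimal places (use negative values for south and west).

Field E=4, D=3: +4·20° lon, +3·10° lat → SW at lon -100°, lat -60°.
Square 9, 7: +9·2° lon, +7·1° lat → SW at lon -82°, lat -53°.
Subsquare m=12, x=23: +12·0.0833333° lon, +23·0.0416667° lat → SW at lon -81°, lat -52.0417°.
Extended square 4, 9: +4·0.00833333° lon, +9·0.00416667° lat → SW at lon -80.9667°, lat -52.0042°.
Cell spans 0.00833333° lon × 0.00416667° lat.
south -52.00417, north -52.00000.

-52.00417, -52.00000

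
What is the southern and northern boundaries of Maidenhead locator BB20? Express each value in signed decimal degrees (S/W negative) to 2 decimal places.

-80.00, -79.00

Field B=1, B=1: +1·20° lon, +1·10° lat → SW at lon -160°, lat -80°.
Square 2, 0: +2·2° lon, +0·1° lat → SW at lon -156°, lat -80°.
Cell spans 2° lon × 1° lat.
south -80.00, north -79.00.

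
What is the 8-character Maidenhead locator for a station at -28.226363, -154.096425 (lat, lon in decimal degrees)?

BG21ws85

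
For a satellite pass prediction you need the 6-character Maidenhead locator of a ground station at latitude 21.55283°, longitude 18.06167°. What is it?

JL91an

Shift to the Maidenhead origin (180°W, 90°S): lon 198.0617, lat 111.5528.
Field (20°×10°, letters A–R): 198.0617/20 → 9 → J, 111.5528/10 → 11 → L; chars JL.
Square (2°×1°, digits 0–9): 18.0617/2 → 9, 1.5528/1 → 1; chars 91.
Subsquare (5′×2.5′, letters a–x): 0.0617/0.0833333 → 0 → a, 0.5528/0.0416667 → 13 → n; chars an.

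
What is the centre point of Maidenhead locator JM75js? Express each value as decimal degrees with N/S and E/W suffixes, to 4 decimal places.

Field J=9, M=12: +9·20° lon, +12·10° lat → SW at lon 0°, lat 30°.
Square 7, 5: +7·2° lon, +5·1° lat → SW at lon 14°, lat 35°.
Subsquare j=9, s=18: +9·0.0833333° lon, +18·0.0416667° lat → SW at lon 14.75°, lat 35.75°.
Cell spans 0.0833333° lon × 0.0416667° lat. Centre is SW corner plus half of each.
latitude 35.7708° N, longitude 14.7917° E.

35.7708° N, 14.7917° E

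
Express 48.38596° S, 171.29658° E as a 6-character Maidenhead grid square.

Offset from 180°W / 90°S: lon 351.2966°, lat 41.6140°.
Field: lon ⌊351.2966/20⌋ = 17 → R; lat ⌊41.6140/10⌋ = 4 → E.
Square: lon ⌊11.2966/2⌋ = 5; lat ⌊1.6140/1⌋ = 1.
Subsquare: lon ⌊1.2966/0.0833333⌋ = 15 → p; lat ⌊0.6140/0.0416667⌋ = 14 → o.

RE51po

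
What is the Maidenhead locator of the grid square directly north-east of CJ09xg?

Longitude subsquare x = 23; +1 → 24, wraps to 0 = a, carry into square.
Longitude square 0; +1 → 1.
Latitude subsquare g = 6; +1 → 7 = h.

CJ19ah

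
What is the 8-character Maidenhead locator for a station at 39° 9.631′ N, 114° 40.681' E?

OM79id18

Shift to the Maidenhead origin (180°W, 90°S): lon 294.67802, lat 129.16052.
Field: lon ⌊294.67802/20⌋ = 14 → O; lat ⌊129.16052/10⌋ = 12 → M.
Square: lon ⌊14.67802/2⌋ = 7; lat ⌊9.16052/1⌋ = 9.
Subsquare: lon ⌊0.67802/0.0833333⌋ = 8 → i; lat ⌊0.16052/0.0416667⌋ = 3 → d.
Extended square: lon ⌊0.01135/0.00833333⌋ = 1; lat ⌊0.03552/0.00416667⌋ = 8.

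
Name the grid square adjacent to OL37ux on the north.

OL38ua

Latitude subsquare x = 23; +1 → 24, wraps to 0 = a, carry into square.
Latitude square 7; +1 → 8.
The longitude characters are unchanged.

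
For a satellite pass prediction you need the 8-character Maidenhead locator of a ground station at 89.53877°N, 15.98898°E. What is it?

Add 180° to longitude and 90° to latitude: 195.98898, 179.53877.
Field: lon ⌊195.98898/20⌋ = 9 → J; lat ⌊179.53877/10⌋ = 17 → R.
Square: lon ⌊15.98898/2⌋ = 7; lat ⌊9.53877/1⌋ = 9.
Subsquare: lon ⌊1.98898/0.0833333⌋ = 23 → x; lat ⌊0.53877/0.0416667⌋ = 12 → m.
Extended square: lon ⌊0.07231/0.00833333⌋ = 8; lat ⌊0.03877/0.00416667⌋ = 9.

JR79xm89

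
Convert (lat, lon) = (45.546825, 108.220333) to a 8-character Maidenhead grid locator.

ON45cn61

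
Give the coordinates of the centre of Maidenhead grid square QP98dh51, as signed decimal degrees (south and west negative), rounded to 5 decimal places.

Field Q=16, P=15: +16·20° lon, +15·10° lat → SW at lon 140°, lat 60°.
Square 9, 8: +9·2° lon, +8·1° lat → SW at lon 158°, lat 68°.
Subsquare d=3, h=7: +3·0.0833333° lon, +7·0.0416667° lat → SW at lon 158.25°, lat 68.2917°.
Extended square 5, 1: +5·0.00833333° lon, +1·0.00416667° lat → SW at lon 158.292°, lat 68.2958°.
Cell spans 0.00833333° lon × 0.00416667° lat. Centre is SW corner plus half of each.
latitude 68.29792, longitude 158.29583.

68.29792, 158.29583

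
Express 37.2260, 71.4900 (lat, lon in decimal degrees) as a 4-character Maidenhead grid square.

Shift to the Maidenhead origin (180°W, 90°S): lon 251.49, lat 127.23.
Field (20°×10°, letters A–R): lon ⌊251.49/20⌋ = 12 → M; lat ⌊127.23/10⌋ = 12 → M.
Square (2°×1°, digits 0–9): lon ⌊11.49/2⌋ = 5; lat ⌊7.23/1⌋ = 7.

MM57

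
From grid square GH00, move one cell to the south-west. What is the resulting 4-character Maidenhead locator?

FG99

Longitude square 0; −1 → -1, wraps to 9, carry into field.
Longitude field G = 6; −1 → 5 = F.
Latitude square 0; −1 → -1, wraps to 9, carry into field.
Latitude field H = 7; −1 → 6 = G.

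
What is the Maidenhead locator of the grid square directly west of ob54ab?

OB44xb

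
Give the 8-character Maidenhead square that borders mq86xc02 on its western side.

MQ86wc92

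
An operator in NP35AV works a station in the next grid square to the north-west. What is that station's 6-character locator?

Longitude subsquare a = 0; −1 → -1, wraps to 23 = x, carry into square.
Longitude square 3; −1 → 2.
Latitude subsquare v = 21; +1 → 22 = w.

NP25xw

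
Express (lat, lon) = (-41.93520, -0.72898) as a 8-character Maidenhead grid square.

IE98pb25

Offset from 180°W / 90°S: lon 179.27102°, lat 48.06480°.
Field (20°×10°, letters A–R): 179.27102/20 → 8 → I, 48.06480/10 → 4 → E; chars IE.
Square (2°×1°, digits 0–9): 19.27102/2 → 9, 8.06480/1 → 8; chars 98.
Subsquare (5′×2.5′, letters a–x): 1.27102/0.0833333 → 15 → p, 0.06480/0.0416667 → 1 → b; chars pb.
Extended square (30″×15″, digits 0–9): 0.02102/0.00833333 → 2, 0.02313/0.00416667 → 5; chars 25.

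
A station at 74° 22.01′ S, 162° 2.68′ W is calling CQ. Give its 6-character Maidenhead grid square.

AB85xp

Add 180° to longitude and 90° to latitude: 17.9553, 15.6332.
Field: 17.9553/20 → 0 → A, 15.6332/10 → 1 → B; chars AB.
Square: 17.9553/2 → 8, 5.6332/1 → 5; chars 85.
Subsquare: 1.9553/0.0833333 → 23 → x, 0.6332/0.0416667 → 15 → p; chars xp.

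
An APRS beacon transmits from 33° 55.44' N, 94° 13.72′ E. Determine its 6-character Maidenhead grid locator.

NM73cw

Offset from 180°W / 90°S: lon 274.2287°, lat 123.9240°.
Field: 274.2287/20 → 13 → N, 123.9240/10 → 12 → M; chars NM.
Square: 14.2287/2 → 7, 3.9240/1 → 3; chars 73.
Subsquare: 0.2287/0.0833333 → 2 → c, 0.9240/0.0416667 → 22 → w; chars cw.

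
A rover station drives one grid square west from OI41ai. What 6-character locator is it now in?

OI31xi

Longitude subsquare a = 0; −1 → -1, wraps to 23 = x, carry into square.
Longitude square 4; −1 → 3.
The latitude characters are unchanged.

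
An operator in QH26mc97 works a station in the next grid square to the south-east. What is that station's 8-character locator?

Longitude extended square 9; +1 → 10, wraps to 0, carry into subsquare.
Longitude subsquare m = 12; +1 → 13 = n.
Latitude extended square 7; −1 → 6.

QH26nc06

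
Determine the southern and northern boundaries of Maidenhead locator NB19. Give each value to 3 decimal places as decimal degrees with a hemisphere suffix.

71.000° S, 70.000° S

Field N=13, B=1: +13·20° lon, +1·10° lat → SW at lon 80°, lat -80°.
Square 1, 9: +1·2° lon, +9·1° lat → SW at lon 82°, lat -71°.
Cell spans 2° lon × 1° lat.
south 71.000° S, north 70.000° S.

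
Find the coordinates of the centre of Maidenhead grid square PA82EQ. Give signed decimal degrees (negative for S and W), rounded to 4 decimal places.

-87.3125, 136.3750

Field P=15, A=0: +15·20° lon, +0·10° lat → SW at lon 120°, lat -90°.
Square 8, 2: +8·2° lon, +2·1° lat → SW at lon 136°, lat -88°.
Subsquare e=4, q=16: +4·0.0833333° lon, +16·0.0416667° lat → SW at lon 136.333°, lat -87.3333°.
Cell spans 0.0833333° lon × 0.0416667° lat. Centre is SW corner plus half of each.
latitude -87.3125, longitude 136.3750.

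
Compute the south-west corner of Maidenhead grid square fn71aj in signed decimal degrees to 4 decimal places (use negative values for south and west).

Field F=5, N=13: +5·20° lon, +13·10° lat → SW at lon -80°, lat 40°.
Square 7, 1: +7·2° lon, +1·1° lat → SW at lon -66°, lat 41°.
Subsquare a=0, j=9: +0·0.0833333° lon, +9·0.0416667° lat → SW at lon -66°, lat 41.375°.
latitude 41.3750, longitude -66.0000.

41.3750, -66.0000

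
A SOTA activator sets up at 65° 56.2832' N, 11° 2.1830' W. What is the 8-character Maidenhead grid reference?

Add 180° to longitude and 90° to latitude: 168.96362, 155.93805.
Field: 168.96362/20 → 8 → I, 155.93805/10 → 15 → P; chars IP.
Square: 8.96362/2 → 4, 5.93805/1 → 5; chars 45.
Subsquare: 0.96362/0.0833333 → 11 → l, 0.93805/0.0416667 → 22 → w; chars lw.
Extended square: 0.04695/0.00833333 → 5, 0.02139/0.00416667 → 5; chars 55.

IP45lw55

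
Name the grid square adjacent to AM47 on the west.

Longitude square 4; −1 → 3.
The latitude characters are unchanged.

AM37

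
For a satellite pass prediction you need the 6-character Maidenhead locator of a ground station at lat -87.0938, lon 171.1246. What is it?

RA52nv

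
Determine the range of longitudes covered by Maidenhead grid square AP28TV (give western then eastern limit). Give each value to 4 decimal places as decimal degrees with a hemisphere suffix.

Field A=0, P=15: +0·20° lon, +15·10° lat → SW at lon -180°, lat 60°.
Square 2, 8: +2·2° lon, +8·1° lat → SW at lon -176°, lat 68°.
Subsquare t=19, v=21: +19·0.0833333° lon, +21·0.0416667° lat → SW at lon -174.417°, lat 68.875°.
Cell spans 0.0833333° lon × 0.0416667° lat.
west 174.4167° W, east 174.3333° W.

174.4167° W, 174.3333° W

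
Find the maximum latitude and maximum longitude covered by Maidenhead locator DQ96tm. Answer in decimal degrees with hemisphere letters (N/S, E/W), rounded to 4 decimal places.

76.5417° N, 100.3333° W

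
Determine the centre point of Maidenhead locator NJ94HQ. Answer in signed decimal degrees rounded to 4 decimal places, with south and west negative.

Field N=13, J=9: +13·20° lon, +9·10° lat → SW at lon 80°, lat 0°.
Square 9, 4: +9·2° lon, +4·1° lat → SW at lon 98°, lat 4°.
Subsquare h=7, q=16: +7·0.0833333° lon, +16·0.0416667° lat → SW at lon 98.5833°, lat 4.66667°.
Cell spans 0.0833333° lon × 0.0416667° lat. Centre is SW corner plus half of each.
latitude 4.6875, longitude 98.6250.

4.6875, 98.6250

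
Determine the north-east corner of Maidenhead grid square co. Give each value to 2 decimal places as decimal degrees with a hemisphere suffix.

60.00° N, 120.00° W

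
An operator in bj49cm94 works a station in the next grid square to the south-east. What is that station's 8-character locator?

BJ49dm03

Longitude extended square 9; +1 → 10, wraps to 0, carry into subsquare.
Longitude subsquare c = 2; +1 → 3 = d.
Latitude extended square 4; −1 → 3.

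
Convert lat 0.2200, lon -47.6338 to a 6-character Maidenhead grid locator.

GJ60ef

Offset from 180°W / 90°S: lon 132.3662°, lat 90.2200°.
Field (20°×10°, letters A–R): lon ⌊132.3662/20⌋ = 6 → G; lat ⌊90.2200/10⌋ = 9 → J.
Square (2°×1°, digits 0–9): lon ⌊12.3662/2⌋ = 6; lat ⌊0.2200/1⌋ = 0.
Subsquare (5′×2.5′, letters a–x): lon ⌊0.3662/0.0833333⌋ = 4 → e; lat ⌊0.2200/0.0416667⌋ = 5 → f.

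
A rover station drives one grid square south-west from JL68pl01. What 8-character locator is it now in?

JL68ol90

Longitude extended square 0; −1 → -1, wraps to 9, carry into subsquare.
Longitude subsquare p = 15; −1 → 14 = o.
Latitude extended square 1; −1 → 0.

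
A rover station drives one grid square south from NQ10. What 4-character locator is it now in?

NP19

Latitude square 0; −1 → -1, wraps to 9, carry into field.
Latitude field Q = 16; −1 → 15 = P.
The longitude characters are unchanged.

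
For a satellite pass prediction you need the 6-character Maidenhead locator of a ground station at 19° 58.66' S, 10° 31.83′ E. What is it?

JH50ga

Shift to the Maidenhead origin (180°W, 90°S): lon 190.5305, lat 70.0223.
Field: 190.5305/20 → 9 → J, 70.0223/10 → 7 → H; chars JH.
Square: 10.5305/2 → 5, 0.0223/1 → 0; chars 50.
Subsquare: 0.5305/0.0833333 → 6 → g, 0.0223/0.0416667 → 0 → a; chars ga.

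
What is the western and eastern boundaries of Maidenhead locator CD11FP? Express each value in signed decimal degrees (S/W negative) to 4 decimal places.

-137.5833, -137.5000

Field C=2, D=3: +2·20° lon, +3·10° lat → SW at lon -140°, lat -60°.
Square 1, 1: +1·2° lon, +1·1° lat → SW at lon -138°, lat -59°.
Subsquare f=5, p=15: +5·0.0833333° lon, +15·0.0416667° lat → SW at lon -137.583°, lat -58.375°.
Cell spans 0.0833333° lon × 0.0416667° lat.
west -137.5833, east -137.5000.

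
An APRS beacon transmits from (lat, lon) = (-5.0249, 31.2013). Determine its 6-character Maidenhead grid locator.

Offset from 180°W / 90°S: lon 211.2013°, lat 84.9751°.
Field: lon ⌊211.2013/20⌋ = 10 → K; lat ⌊84.9751/10⌋ = 8 → I.
Square: lon ⌊11.2013/2⌋ = 5; lat ⌊4.9751/1⌋ = 4.
Subsquare: lon ⌊1.2013/0.0833333⌋ = 14 → o; lat ⌊0.9751/0.0416667⌋ = 23 → x.

KI54ox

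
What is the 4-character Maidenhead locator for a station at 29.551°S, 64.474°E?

MG20

Offset from 180°W / 90°S: lon 244.47°, lat 60.45°.
Field (20°×10°, letters A–R): 244.47/20 → 12 → M, 60.45/10 → 6 → G; chars MG.
Square (2°×1°, digits 0–9): 4.47/2 → 2, 0.45/1 → 0; chars 20.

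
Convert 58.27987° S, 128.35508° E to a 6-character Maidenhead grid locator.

PD41er

Offset from 180°W / 90°S: lon 308.3551°, lat 31.7201°.
Field: lon ⌊308.3551/20⌋ = 15 → P; lat ⌊31.7201/10⌋ = 3 → D.
Square: lon ⌊8.3551/2⌋ = 4; lat ⌊1.7201/1⌋ = 1.
Subsquare: lon ⌊0.3551/0.0833333⌋ = 4 → e; lat ⌊0.7201/0.0416667⌋ = 17 → r.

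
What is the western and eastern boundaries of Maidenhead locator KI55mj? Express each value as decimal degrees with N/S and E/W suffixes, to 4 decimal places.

Field K=10, I=8: +10·20° lon, +8·10° lat → SW at lon 20°, lat -10°.
Square 5, 5: +5·2° lon, +5·1° lat → SW at lon 30°, lat -5°.
Subsquare m=12, j=9: +12·0.0833333° lon, +9·0.0416667° lat → SW at lon 31°, lat -4.625°.
Cell spans 0.0833333° lon × 0.0416667° lat.
west 31.0000° E, east 31.0833° E.

31.0000° E, 31.0833° E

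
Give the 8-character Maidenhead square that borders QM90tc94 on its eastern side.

Longitude extended square 9; +1 → 10, wraps to 0, carry into subsquare.
Longitude subsquare t = 19; +1 → 20 = u.
The latitude characters are unchanged.

QM90uc04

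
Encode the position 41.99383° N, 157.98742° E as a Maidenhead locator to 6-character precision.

QN81xx

Add 180° to longitude and 90° to latitude: 337.9874, 131.9938.
Field: 337.9874/20 → 16 → Q, 131.9938/10 → 13 → N; chars QN.
Square: 17.9874/2 → 8, 1.9938/1 → 1; chars 81.
Subsquare: 1.9874/0.0833333 → 23 → x, 0.9938/0.0416667 → 23 → x; chars xx.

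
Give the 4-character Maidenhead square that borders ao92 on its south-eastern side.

BO01

Longitude square 9; +1 → 10, wraps to 0, carry into field.
Longitude field A = 0; +1 → 1 = B.
Latitude square 2; −1 → 1.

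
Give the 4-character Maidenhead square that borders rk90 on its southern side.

Latitude square 0; −1 → -1, wraps to 9, carry into field.
Latitude field K = 10; −1 → 9 = J.
The longitude characters are unchanged.

RJ99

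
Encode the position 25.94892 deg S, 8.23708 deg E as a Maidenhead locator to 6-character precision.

JG44cb

Shift to the Maidenhead origin (180°W, 90°S): lon 188.2371, lat 64.0511.
Field (20°×10°, letters A–R): lon ⌊188.2371/20⌋ = 9 → J; lat ⌊64.0511/10⌋ = 6 → G.
Square (2°×1°, digits 0–9): lon ⌊8.2371/2⌋ = 4; lat ⌊4.0511/1⌋ = 4.
Subsquare (5′×2.5′, letters a–x): lon ⌊0.2371/0.0833333⌋ = 2 → c; lat ⌊0.0511/0.0416667⌋ = 1 → b.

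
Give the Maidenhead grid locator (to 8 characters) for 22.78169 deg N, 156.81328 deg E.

QL82js77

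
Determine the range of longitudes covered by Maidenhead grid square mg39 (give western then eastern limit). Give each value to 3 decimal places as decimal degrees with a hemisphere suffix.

Field M=12, G=6: +12·20° lon, +6·10° lat → SW at lon 60°, lat -30°.
Square 3, 9: +3·2° lon, +9·1° lat → SW at lon 66°, lat -21°.
Cell spans 2° lon × 1° lat.
west 66.000° E, east 68.000° E.

66.000° E, 68.000° E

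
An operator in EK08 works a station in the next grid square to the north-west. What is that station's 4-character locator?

DK99

Longitude square 0; −1 → -1, wraps to 9, carry into field.
Longitude field E = 4; −1 → 3 = D.
Latitude square 8; +1 → 9.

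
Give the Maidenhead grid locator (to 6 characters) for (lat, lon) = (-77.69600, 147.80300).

QB32vh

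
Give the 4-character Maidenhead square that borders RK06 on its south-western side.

QK95

Longitude square 0; −1 → -1, wraps to 9, carry into field.
Longitude field R = 17; −1 → 16 = Q.
Latitude square 6; −1 → 5.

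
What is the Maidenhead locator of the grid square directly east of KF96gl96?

KF96hl06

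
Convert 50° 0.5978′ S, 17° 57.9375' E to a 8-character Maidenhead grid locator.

Offset from 180°W / 90°S: lon 197.96562°, lat 39.99004°.
Field: lon ⌊197.96562/20⌋ = 9 → J; lat ⌊39.99004/10⌋ = 3 → D.
Square: lon ⌊17.96562/2⌋ = 8; lat ⌊9.99004/1⌋ = 9.
Subsquare: lon ⌊1.96562/0.0833333⌋ = 23 → x; lat ⌊0.99004/0.0416667⌋ = 23 → x.
Extended square: lon ⌊0.04896/0.00833333⌋ = 5; lat ⌊0.03170/0.00416667⌋ = 7.

JD89xx57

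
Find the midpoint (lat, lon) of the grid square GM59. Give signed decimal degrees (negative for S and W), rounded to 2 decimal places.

39.50, -49.00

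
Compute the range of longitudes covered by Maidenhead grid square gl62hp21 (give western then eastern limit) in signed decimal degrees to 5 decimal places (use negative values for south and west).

-47.40000, -47.39167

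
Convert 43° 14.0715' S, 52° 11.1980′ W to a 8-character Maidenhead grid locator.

GE36vs73

Offset from 180°W / 90°S: lon 127.81337°, lat 46.76548°.
Field: 127.81337/20 → 6 → G, 46.76548/10 → 4 → E; chars GE.
Square: 7.81337/2 → 3, 6.76548/1 → 6; chars 36.
Subsquare: 1.81337/0.0833333 → 21 → v, 0.76548/0.0416667 → 18 → s; chars vs.
Extended square: 0.06337/0.00833333 → 7, 0.01548/0.00416667 → 3; chars 73.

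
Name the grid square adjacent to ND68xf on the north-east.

ND78ag

Longitude subsquare x = 23; +1 → 24, wraps to 0 = a, carry into square.
Longitude square 6; +1 → 7.
Latitude subsquare f = 5; +1 → 6 = g.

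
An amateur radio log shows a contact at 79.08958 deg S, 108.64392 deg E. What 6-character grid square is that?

Offset from 180°W / 90°S: lon 288.6439°, lat 10.9104°.
Field: lon ⌊288.6439/20⌋ = 14 → O; lat ⌊10.9104/10⌋ = 1 → B.
Square: lon ⌊8.6439/2⌋ = 4; lat ⌊0.9104/1⌋ = 0.
Subsquare: lon ⌊0.6439/0.0833333⌋ = 7 → h; lat ⌊0.9104/0.0416667⌋ = 21 → v.

OB40hv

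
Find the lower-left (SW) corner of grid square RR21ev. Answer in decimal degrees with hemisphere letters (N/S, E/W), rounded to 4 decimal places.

Field R=17, R=17: +17·20° lon, +17·10° lat → SW at lon 160°, lat 80°.
Square 2, 1: +2·2° lon, +1·1° lat → SW at lon 164°, lat 81°.
Subsquare e=4, v=21: +4·0.0833333° lon, +21·0.0416667° lat → SW at lon 164.333°, lat 81.875°.
latitude 81.8750° N, longitude 164.3333° E.

81.8750° N, 164.3333° E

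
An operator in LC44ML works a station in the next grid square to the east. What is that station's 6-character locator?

LC44nl

Longitude subsquare m = 12; +1 → 13 = n.
The latitude characters are unchanged.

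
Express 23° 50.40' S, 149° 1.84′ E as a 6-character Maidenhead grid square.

Add 180° to longitude and 90° to latitude: 329.0307, 66.1600.
Field (20°×10°, letters A–R): 329.0307/20 → 16 → Q, 66.1600/10 → 6 → G; chars QG.
Square (2°×1°, digits 0–9): 9.0307/2 → 4, 6.1600/1 → 6; chars 46.
Subsquare (5′×2.5′, letters a–x): 1.0307/0.0833333 → 12 → m, 0.1600/0.0416667 → 3 → d; chars md.

QG46md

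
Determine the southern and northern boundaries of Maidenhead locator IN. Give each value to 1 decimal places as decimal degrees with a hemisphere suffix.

40.0° N, 50.0° N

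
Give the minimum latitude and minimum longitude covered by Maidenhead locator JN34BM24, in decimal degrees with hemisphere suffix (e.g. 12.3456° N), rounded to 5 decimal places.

44.51667° N, 6.10000° E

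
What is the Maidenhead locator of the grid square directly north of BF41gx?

BF42ga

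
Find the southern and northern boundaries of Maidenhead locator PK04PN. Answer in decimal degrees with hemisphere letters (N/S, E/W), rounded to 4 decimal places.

14.5417° N, 14.5833° N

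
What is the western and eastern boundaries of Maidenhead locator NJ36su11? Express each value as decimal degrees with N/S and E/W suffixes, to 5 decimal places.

87.50833° E, 87.51667° E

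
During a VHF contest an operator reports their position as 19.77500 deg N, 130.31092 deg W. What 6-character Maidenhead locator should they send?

CK49us

Shift to the Maidenhead origin (180°W, 90°S): lon 49.6891, lat 109.7750.
Field: 49.6891/20 → 2 → C, 109.7750/10 → 10 → K; chars CK.
Square: 9.6891/2 → 4, 9.7750/1 → 9; chars 49.
Subsquare: 1.6891/0.0833333 → 20 → u, 0.7750/0.0416667 → 18 → s; chars us.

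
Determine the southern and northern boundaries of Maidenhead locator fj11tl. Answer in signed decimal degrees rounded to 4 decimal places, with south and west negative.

1.4583, 1.5000

Field F=5, J=9: +5·20° lon, +9·10° lat → SW at lon -80°, lat 0°.
Square 1, 1: +1·2° lon, +1·1° lat → SW at lon -78°, lat 1°.
Subsquare t=19, l=11: +19·0.0833333° lon, +11·0.0416667° lat → SW at lon -76.4167°, lat 1.45833°.
Cell spans 0.0833333° lon × 0.0416667° lat.
south 1.4583, north 1.5000.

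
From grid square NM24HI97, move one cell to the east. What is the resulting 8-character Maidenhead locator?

NM24ii07

Longitude extended square 9; +1 → 10, wraps to 0, carry into subsquare.
Longitude subsquare h = 7; +1 → 8 = i.
The latitude characters are unchanged.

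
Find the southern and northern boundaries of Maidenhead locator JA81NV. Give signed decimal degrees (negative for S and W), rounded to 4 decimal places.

Field J=9, A=0: +9·20° lon, +0·10° lat → SW at lon 0°, lat -90°.
Square 8, 1: +8·2° lon, +1·1° lat → SW at lon 16°, lat -89°.
Subsquare n=13, v=21: +13·0.0833333° lon, +21·0.0416667° lat → SW at lon 17.0833°, lat -88.125°.
Cell spans 0.0833333° lon × 0.0416667° lat.
south -88.1250, north -88.0833.

-88.1250, -88.0833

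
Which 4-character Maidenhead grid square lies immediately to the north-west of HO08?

GO99

Longitude square 0; −1 → -1, wraps to 9, carry into field.
Longitude field H = 7; −1 → 6 = G.
Latitude square 8; +1 → 9.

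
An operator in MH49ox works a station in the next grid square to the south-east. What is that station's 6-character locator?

Longitude subsquare o = 14; +1 → 15 = p.
Latitude subsquare x = 23; −1 → 22 = w.

MH49pw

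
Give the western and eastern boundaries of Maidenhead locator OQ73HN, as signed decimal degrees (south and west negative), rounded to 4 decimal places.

Field O=14, Q=16: +14·20° lon, +16·10° lat → SW at lon 100°, lat 70°.
Square 7, 3: +7·2° lon, +3·1° lat → SW at lon 114°, lat 73°.
Subsquare h=7, n=13: +7·0.0833333° lon, +13·0.0416667° lat → SW at lon 114.583°, lat 73.5417°.
Cell spans 0.0833333° lon × 0.0416667° lat.
west 114.5833, east 114.6667.

114.5833, 114.6667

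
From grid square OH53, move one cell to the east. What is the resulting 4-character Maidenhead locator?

Longitude square 5; +1 → 6.
The latitude characters are unchanged.

OH63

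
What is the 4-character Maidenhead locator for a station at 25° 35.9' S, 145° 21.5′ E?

Add 180° to longitude and 90° to latitude: 325.36, 64.40.
Field: 325.36/20 → 16 → Q, 64.40/10 → 6 → G; chars QG.
Square: 5.36/2 → 2, 4.40/1 → 4; chars 24.

QG24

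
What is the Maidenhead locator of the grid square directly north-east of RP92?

Longitude square 9; +1 → 10, wraps to 0, carry into field.
Longitude field R = 17; +1 → 18, wraps to 0 = A, wrapping around the antimeridian.
Latitude square 2; +1 → 3.

AP03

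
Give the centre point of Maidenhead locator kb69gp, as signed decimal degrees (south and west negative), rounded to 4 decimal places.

-70.3542, 32.5417

Field K=10, B=1: +10·20° lon, +1·10° lat → SW at lon 20°, lat -80°.
Square 6, 9: +6·2° lon, +9·1° lat → SW at lon 32°, lat -71°.
Subsquare g=6, p=15: +6·0.0833333° lon, +15·0.0416667° lat → SW at lon 32.5°, lat -70.375°.
Cell spans 0.0833333° lon × 0.0416667° lat. Centre is SW corner plus half of each.
latitude -70.3542, longitude 32.5417.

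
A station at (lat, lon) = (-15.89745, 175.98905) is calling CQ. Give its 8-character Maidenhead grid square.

RH74xc84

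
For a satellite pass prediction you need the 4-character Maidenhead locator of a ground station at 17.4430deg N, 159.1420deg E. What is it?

QK97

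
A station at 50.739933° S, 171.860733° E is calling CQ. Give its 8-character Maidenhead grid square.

RD59wg32

Offset from 180°W / 90°S: lon 351.86073°, lat 39.26007°.
Field (20°×10°, letters A–R): 351.86073/20 → 17 → R, 39.26007/10 → 3 → D; chars RD.
Square (2°×1°, digits 0–9): 11.86073/2 → 5, 9.26007/1 → 9; chars 59.
Subsquare (5′×2.5′, letters a–x): 1.86073/0.0833333 → 22 → w, 0.26007/0.0416667 → 6 → g; chars wg.
Extended square (30″×15″, digits 0–9): 0.02740/0.00833333 → 3, 0.01007/0.00416667 → 2; chars 32.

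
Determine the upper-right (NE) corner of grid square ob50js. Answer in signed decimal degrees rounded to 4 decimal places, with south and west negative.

-79.2083, 110.8333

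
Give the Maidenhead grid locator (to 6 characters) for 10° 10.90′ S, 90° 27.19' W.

Offset from 180°W / 90°S: lon 89.5468°, lat 79.8183°.
Field: 89.5468/20 → 4 → E, 79.8183/10 → 7 → H; chars EH.
Square: 9.5468/2 → 4, 9.8183/1 → 9; chars 49.
Subsquare: 1.5468/0.0833333 → 18 → s, 0.8183/0.0416667 → 19 → t; chars st.

EH49st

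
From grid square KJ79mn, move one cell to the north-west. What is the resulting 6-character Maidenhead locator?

KJ79lo

Longitude subsquare m = 12; −1 → 11 = l.
Latitude subsquare n = 13; +1 → 14 = o.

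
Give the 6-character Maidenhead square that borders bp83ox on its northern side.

Latitude subsquare x = 23; +1 → 24, wraps to 0 = a, carry into square.
Latitude square 3; +1 → 4.
The longitude characters are unchanged.

BP84oa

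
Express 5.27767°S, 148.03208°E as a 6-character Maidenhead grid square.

QI44ar

Shift to the Maidenhead origin (180°W, 90°S): lon 328.0321, lat 84.7223.
Field: 328.0321/20 → 16 → Q, 84.7223/10 → 8 → I; chars QI.
Square: 8.0321/2 → 4, 4.7223/1 → 4; chars 44.
Subsquare: 0.0321/0.0833333 → 0 → a, 0.7223/0.0416667 → 17 → r; chars ar.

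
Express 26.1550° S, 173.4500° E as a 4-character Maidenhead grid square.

RG63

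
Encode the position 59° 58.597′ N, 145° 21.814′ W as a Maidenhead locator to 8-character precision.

Offset from 180°W / 90°S: lon 34.63643°, lat 149.97662°.
Field: 34.63643/20 → 1 → B, 149.97662/10 → 14 → O; chars BO.
Square: 14.63643/2 → 7, 9.97662/1 → 9; chars 79.
Subsquare: 0.63643/0.0833333 → 7 → h, 0.97662/0.0416667 → 23 → x; chars hx.
Extended square: 0.05310/0.00833333 → 6, 0.01828/0.00416667 → 4; chars 64.

BO79hx64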